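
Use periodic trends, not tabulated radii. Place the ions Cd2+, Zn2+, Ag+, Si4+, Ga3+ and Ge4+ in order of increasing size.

Si4+ < Ge4+ < Ga3+ < Zn2+ < Cd2+ < Ag+

Tabulating Z and e⁻: Si4+ (Z=14, 10 e⁻), Ge4+ (Z=32, 28 e⁻), Ga3+ (Z=31, 28 e⁻), Zn2+ (Z=30, 28 e⁻), Cd2+ (Z=48, 46 e⁻), Ag+ (Z=47, 46 e⁻). Si4+ < Ge4+ (same group, period 3 vs 4); Ge4+ < Ga3+ (isoelectronic, higher Z=32 is smaller); Ga3+ < Zn2+ (both 28 e⁻, Z=31>30); Zn2+ < Cd2+ (same group, period 4 vs 5); Cd2+ < Ag+ (both 46 e⁻, Z=48>47).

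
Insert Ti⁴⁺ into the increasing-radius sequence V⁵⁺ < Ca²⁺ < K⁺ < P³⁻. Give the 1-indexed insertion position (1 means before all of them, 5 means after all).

2

These species are isoelectronic with 18 electrons. The only difference is the number of protons: V⁵⁺ (Z=23), Ti⁴⁺ (Z=22), Ca²⁺ (Z=20), K⁺ (Z=19), P³⁻ (Z=15). The strongest nuclear pull (V⁵⁺) gives the smallest ion.
Putting Ti⁴⁺ in gives V⁵⁺ < Ti⁴⁺ < Ca²⁺ < K⁺ < P³⁻; it lands at slot 2.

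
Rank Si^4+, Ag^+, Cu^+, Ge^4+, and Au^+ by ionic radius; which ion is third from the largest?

Electron counts and nuclear charges: Si^4+: 10 e⁻, Z=14, Ge^4+: 28 e⁻, Z=32, Cu^+: 28 e⁻, Z=29, Ag^+: 46 e⁻, Z=47, Au^+: 78 e⁻, Z=79. Si^4+ < Ge^4+ (same group, 1 shell fewer); Ge^4+ < Cu^+ (both 28 e⁻, Z=32>29); Cu^+ < Ag^+ (same group, period 4 vs 5); Ag^+ < Au^+ (same group, 1 shell fewer).
So the order is Si^4+ < Ge^4+ < Cu^+ < Ag^+ < Au^+; the 3rd-largest ion is Cu^+.

Cu^+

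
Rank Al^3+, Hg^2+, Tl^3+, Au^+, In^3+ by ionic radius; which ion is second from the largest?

Hg^2+

Tabulating Z and e⁻: Al^3+ has 10 e⁻ (Z=13), In^3+ has 46 e⁻ (Z=49), Tl^3+ has 78 e⁻ (Z=81), Hg^2+ has 78 e⁻ (Z=80), Au^+ has 78 e⁻ (Z=79). Al^3+ < In^3+ (same group, period 3 vs 5); In^3+ < Tl^3+ (same group, period 5 vs 6); Tl^3+ < Hg^2+ (both 78 e⁻, Z=81>80); Hg^2+ < Au^+ (both 78 e⁻, Z=80>79).
That gives Al^3+ < In^3+ < Tl^3+ < Hg^2+ < Au^+. From the largest end, number 2 is Hg^2+.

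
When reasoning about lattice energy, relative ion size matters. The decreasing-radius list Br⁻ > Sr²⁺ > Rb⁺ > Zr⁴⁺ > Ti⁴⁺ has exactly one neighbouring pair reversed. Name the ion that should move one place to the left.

Scanning neighbour by neighbour, only Sr²⁺/Rb⁺ violates a trend: they are isoelectronic (36 e⁻) and Sr has more protons than Rb (38 vs 37), making Sr²⁺ smaller. That makes Rb⁺ the one sitting a position late relative to where it belongs.

Rb⁺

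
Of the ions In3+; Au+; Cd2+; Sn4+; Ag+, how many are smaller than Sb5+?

Electron counts and nuclear charges: Sb5+ has 46 e⁻ (Z=51), Sn4+ has 46 e⁻ (Z=50), In3+ has 46 e⁻ (Z=49), Cd2+ has 46 e⁻ (Z=48), Ag+ has 46 e⁻ (Z=47), Au+ has 78 e⁻ (Z=79). Sb5+ < Sn4+ (isoelectronic, higher Z=51 is smaller); Sn4+ < In3+ (both 46 e⁻, Z=50>49); In3+ < Cd2+ (isoelectronic, higher Z=49 is smaller); Cd2+ < Ag+ (both 46 e⁻, Z=48>47); Ag+ < Au+ (same group, 1 shell fewer).
Ordering all of them (including Sb5+) by radius gives Sb5+ < Sn4+ < In3+ < Cd2+ < Ag+ < Au+. That's 0.

0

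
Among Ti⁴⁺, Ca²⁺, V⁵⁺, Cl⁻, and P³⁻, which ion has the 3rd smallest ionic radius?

Each ion has 18 electrons. The ranking follows nuclear charge in reverse — greater Z gives a smaller radius. V⁵⁺ (Z=23), Ti⁴⁺ (Z=22), Ca²⁺ (Z=20), Cl⁻ (Z=17), P³⁻ (Z=15).
So the order is V⁵⁺ < Ti⁴⁺ < Ca²⁺ < Cl⁻ < P³⁻; the 3rd-smallest ion is Ca²⁺.

Ca²⁺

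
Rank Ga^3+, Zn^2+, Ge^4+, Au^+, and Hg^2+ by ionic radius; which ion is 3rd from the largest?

Tabulating Z and e⁻: Ge^4+ has 28 e⁻ (Z=32), Ga^3+ has 28 e⁻ (Z=31), Zn^2+ has 28 e⁻ (Z=30), Hg^2+ has 78 e⁻ (Z=80), Au^+ has 78 e⁻ (Z=79). Ge^4+ < Ga^3+ (isoelectronic, higher Z=32 is smaller); Ga^3+ < Zn^2+ (isoelectronic, higher Z=31 is smaller); Zn^2+ < Hg^2+ (same group, period 4 vs 6); Hg^2+ < Au^+ (isoelectronic, higher Z=80 is smaller).
Full ascending order: Ge^4+ < Ga^3+ < Zn^2+ < Hg^2+ < Au^+. Counting from the largest, position 3 is Zn^2+.

Zn^2+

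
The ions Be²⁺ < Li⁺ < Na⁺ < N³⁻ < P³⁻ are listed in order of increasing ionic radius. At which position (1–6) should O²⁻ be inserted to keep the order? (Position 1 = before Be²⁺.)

4

Tabulating Z and e⁻: Be²⁺ (Z=4, 2 e⁻), Li⁺ (Z=3, 2 e⁻), Na⁺ (Z=11, 10 e⁻), O²⁻ (Z=8, 10 e⁻), N³⁻ (Z=7, 10 e⁻), P³⁻ (Z=15, 18 e⁻). Be²⁺ < Li⁺ (both 2 e⁻, Z=4>3); Li⁺ < Na⁺ (same group, period 2 vs 3); Na⁺ < O²⁻ (both 10 e⁻, Z=11>8); O²⁻ < N³⁻ (isoelectronic, higher Z=8 is smaller); N³⁻ < P³⁻ (same group, period 2 vs 3).
The complete sequence is Be²⁺ < Li⁺ < Na⁺ < O²⁻ < N³⁻ < P³⁻. O²⁻ sits at position 4.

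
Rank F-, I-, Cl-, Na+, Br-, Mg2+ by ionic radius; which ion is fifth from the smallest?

Br-

First list Z and electron count for each: Mg2+ has 10 e⁻ (Z=12), Na+ has 10 e⁻ (Z=11), F- has 10 e⁻ (Z=9), Cl- has 18 e⁻ (Z=17), Br- has 36 e⁻ (Z=35), I- has 54 e⁻ (Z=53). Mg2+ < Na+ (isoelectronic, higher Z=12 is smaller); Na+ < F- (isoelectronic, higher Z=11 is smaller); F- < Cl- (same group, 1 shell fewer); Cl- < Br- (same group, 1 shell fewer); Br- < I- (same group, period 4 vs 5).
Ordering: Mg2+ < Na+ < F- < Cl- < Br- < I-. The fifth smallest is Br-.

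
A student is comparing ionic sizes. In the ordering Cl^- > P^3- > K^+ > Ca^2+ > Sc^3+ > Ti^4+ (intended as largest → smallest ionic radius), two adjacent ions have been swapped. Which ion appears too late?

Scanning neighbour by neighbour, only Cl^-/P^3- violates a trend: they are isoelectronic (18 e⁻) and Cl has more protons than P (17 vs 15), making Cl^- smaller. That makes P^3- the one sitting a position late relative to where it belongs.

P^3-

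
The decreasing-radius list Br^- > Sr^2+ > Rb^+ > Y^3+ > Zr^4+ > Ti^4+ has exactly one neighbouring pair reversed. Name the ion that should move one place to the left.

Check each adjacent pair. Sr^2+ and Rb^+ are reversed: they are isoelectronic (36 e⁻) and Sr has more protons than Rb (38 vs 37), making Sr^2+ smaller. No other neighbouring pair contradicts the periodic trends, so Rb^+ is the ion listed too late.

Rb^+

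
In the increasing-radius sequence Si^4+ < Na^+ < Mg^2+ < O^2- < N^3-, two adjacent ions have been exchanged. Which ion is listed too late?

Check each adjacent pair. Na^+ and Mg^2+ are reversed: Mg^2+ and Na^+ share 10 electrons; the higher nuclear charge on Mg (Z=12) contracts it more, so Mg^2+ < Na^+. No other neighbouring pair contradicts the periodic trends, so Mg^2+ is the ion listed too late.

Mg^2+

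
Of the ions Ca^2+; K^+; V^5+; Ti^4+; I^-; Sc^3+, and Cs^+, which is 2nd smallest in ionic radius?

Ti^4+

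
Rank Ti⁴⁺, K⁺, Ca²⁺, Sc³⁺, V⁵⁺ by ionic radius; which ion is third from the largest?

Each ion has 18 electrons. The ranking follows nuclear charge in reverse — greater Z gives a smaller radius. V⁵⁺ (Z=23), Ti⁴⁺ (Z=22), Sc³⁺ (Z=21), Ca²⁺ (Z=20), K⁺ (Z=19).
Ordering: V⁵⁺ < Ti⁴⁺ < Sc³⁺ < Ca²⁺ < K⁺. The third largest is Sc³⁺.

Sc³⁺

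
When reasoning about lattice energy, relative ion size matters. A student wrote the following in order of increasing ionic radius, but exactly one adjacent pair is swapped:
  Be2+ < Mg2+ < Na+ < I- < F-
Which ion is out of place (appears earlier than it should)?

I-

Check each adjacent pair. I- and F- are reversed: F- and I- are in one column with the same charge; the lighter period-2 ion has 3 fewer shells and is smaller. No other neighbouring pair contradicts the periodic trends, so I- is the ion listed too early.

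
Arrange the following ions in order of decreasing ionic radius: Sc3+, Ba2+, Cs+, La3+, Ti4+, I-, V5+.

I- > Cs+ > Ba2+ > La3+ > Sc3+ > Ti4+ > V5+

Electron counts and nuclear charges: V5+ has 18 e⁻ (Z=23), Ti4+ has 18 e⁻ (Z=22), Sc3+ has 18 e⁻ (Z=21), La3+ has 54 e⁻ (Z=57), Ba2+ has 54 e⁻ (Z=56), Cs+ has 54 e⁻ (Z=55), I- has 54 e⁻ (Z=53). V5+ < Ti4+ (both 18 e⁻, Z=23>22); Ti4+ < Sc3+ (both 18 e⁻, Z=22>21); Sc3+ < La3+ (same group, period 4 vs 6); La3+ < Ba2+ (both 54 e⁻, Z=57>56); Ba2+ < Cs+ (isoelectronic, higher Z=56 is smaller); Cs+ < I- (both 54 e⁻, Z=55>53).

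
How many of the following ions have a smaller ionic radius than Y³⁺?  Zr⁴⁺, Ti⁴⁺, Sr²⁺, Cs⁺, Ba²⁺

Ti⁴⁺ (Z=22, 18 e⁻), Zr⁴⁺ (Z=40, 36 e⁻), Y³⁺ (Z=39, 36 e⁻), Sr²⁺ (Z=38, 36 e⁻), Ba²⁺ (Z=56, 54 e⁻), Cs⁺ (Z=55, 54 e⁻). Ti⁴⁺ < Zr⁴⁺ (same group, 1 shell fewer); Zr⁴⁺ < Y³⁺ (both 36 e⁻, Z=40>39); Y³⁺ < Sr²⁺ (isoelectronic, higher Z=39 is smaller); Sr²⁺ < Ba²⁺ (same group, period 5 vs 6); Ba²⁺ < Cs⁺ (both 54 e⁻, Z=56>55).
Placing each against Y³⁺: smaller — Ti⁴⁺, Zr⁴⁺; larger — Sr²⁺, Ba²⁺, Cs⁺. Count: 2.

2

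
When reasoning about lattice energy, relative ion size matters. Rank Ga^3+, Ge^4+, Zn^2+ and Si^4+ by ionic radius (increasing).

Tabulating Z and e⁻: Si^4+ (Z=14, 10 e⁻), Ge^4+ (Z=32, 28 e⁻), Ga^3+ (Z=31, 28 e⁻), Zn^2+ (Z=30, 28 e⁻). Si^4+ < Ge^4+ (same group, period 3 vs 4); Ge^4+ < Ga^3+ (isoelectronic, higher Z=32 is smaller); Ga^3+ < Zn^2+ (both 28 e⁻, Z=31>30).

Si^4+ < Ge^4+ < Ga^3+ < Zn^2+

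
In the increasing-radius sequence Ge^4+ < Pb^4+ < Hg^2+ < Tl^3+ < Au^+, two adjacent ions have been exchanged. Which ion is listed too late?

Tl^3+

Check each adjacent pair. Hg^2+ and Tl^3+ are reversed: they are isoelectronic (78 e⁻) and Tl has more protons than Hg (81 vs 80), making Tl^3+ smaller. No other neighbouring pair contradicts the periodic trends, so Tl^3+ is the ion listed too late.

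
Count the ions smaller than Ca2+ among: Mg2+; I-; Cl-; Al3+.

Al3+: 10 e⁻, Z=13, Mg2+: 10 e⁻, Z=12, Ca2+: 18 e⁻, Z=20, Cl-: 18 e⁻, Z=17, I-: 54 e⁻, Z=53. Al3+ < Mg2+ (isoelectronic, higher Z=13 is smaller); Mg2+ < Ca2+ (same group, 1 shell fewer); Ca2+ < Cl- (isoelectronic, higher Z=20 is smaller); Cl- < I- (same group, period 3 vs 5).
Ordering all of them (including Ca2+) by radius gives Al3+ < Mg2+ < Ca2+ < Cl- < I-. So 2 are smaller.

2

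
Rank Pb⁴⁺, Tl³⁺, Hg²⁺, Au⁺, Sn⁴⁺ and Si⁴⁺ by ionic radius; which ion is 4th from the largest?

Electron counts and nuclear charges: Si⁴⁺: 10 e⁻, Z=14, Sn⁴⁺: 46 e⁻, Z=50, Pb⁴⁺: 78 e⁻, Z=82, Tl³⁺: 78 e⁻, Z=81, Hg²⁺: 78 e⁻, Z=80, Au⁺: 78 e⁻, Z=79. Si⁴⁺ < Sn⁴⁺ (same group, period 3 vs 5); Sn⁴⁺ < Pb⁴⁺ (same group, period 5 vs 6); Pb⁴⁺ < Tl³⁺ (both 78 e⁻, Z=82>81); Tl³⁺ < Hg²⁺ (isoelectronic, higher Z=81 is smaller); Hg²⁺ < Au⁺ (both 78 e⁻, Z=80>79).
That gives Si⁴⁺ < Sn⁴⁺ < Pb⁴⁺ < Tl³⁺ < Hg²⁺ < Au⁺. From the largest end, number 4 is Pb⁴⁺.

Pb⁴⁺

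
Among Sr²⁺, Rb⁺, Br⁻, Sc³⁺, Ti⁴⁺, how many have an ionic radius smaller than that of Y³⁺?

2

Ti⁴⁺ has 18 e⁻ (Z=22), Sc³⁺ has 18 e⁻ (Z=21), Y³⁺ has 36 e⁻ (Z=39), Sr²⁺ has 36 e⁻ (Z=38), Rb⁺ has 36 e⁻ (Z=37), Br⁻ has 36 e⁻ (Z=35). Ti⁴⁺ < Sc³⁺ (both 18 e⁻, Z=22>21); Sc³⁺ < Y³⁺ (same group, period 4 vs 5); Y³⁺ < Sr²⁺ (both 36 e⁻, Z=39>38); Sr²⁺ < Rb⁺ (both 36 e⁻, Z=38>37); Rb⁺ < Br⁻ (both 36 e⁻, Z=37>35).
Overall: Ti⁴⁺ < Sc³⁺ < Y³⁺ < Sr²⁺ < Rb⁺ < Br⁻. Y³⁺ has 2 below it and 3 above. Count: 2.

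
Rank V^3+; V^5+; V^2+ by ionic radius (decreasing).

V^2+ > V^3+ > V^5+

Same element, different charge: the more highly charged cation has fewer electrons and a greater effective nuclear charge per electron, making V^5+ the smallest.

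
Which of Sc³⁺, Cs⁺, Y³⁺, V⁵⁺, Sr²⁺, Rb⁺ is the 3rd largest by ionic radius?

Sr²⁺

Tabulating Z and e⁻: V⁵⁺ (Z=23, 18 e⁻), Sc³⁺ (Z=21, 18 e⁻), Y³⁺ (Z=39, 36 e⁻), Sr²⁺ (Z=38, 36 e⁻), Rb⁺ (Z=37, 36 e⁻), Cs⁺ (Z=55, 54 e⁻). V⁵⁺ < Sc³⁺ (both 18 e⁻, Z=23>21); Sc³⁺ < Y³⁺ (same group, 1 shell fewer); Y³⁺ < Sr²⁺ (both 36 e⁻, Z=39>38); Sr²⁺ < Rb⁺ (both 36 e⁻, Z=38>37); Rb⁺ < Cs⁺ (same group, period 5 vs 6).
Full ascending order: V⁵⁺ < Sc³⁺ < Y³⁺ < Sr²⁺ < Rb⁺ < Cs⁺. Counting from the largest, position 3 is Sr²⁺.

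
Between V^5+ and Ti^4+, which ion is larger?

Each ion has 18 electrons. The ranking follows nuclear charge in reverse — greater Z gives a smaller radius. V^5+ (Z=23), Ti^4+ (Z=22).

Ti^4+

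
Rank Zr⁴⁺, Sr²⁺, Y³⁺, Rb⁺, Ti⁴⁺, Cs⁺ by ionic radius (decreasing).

Electron counts and nuclear charges: Ti⁴⁺: 18 e⁻, Z=22, Zr⁴⁺: 36 e⁻, Z=40, Y³⁺: 36 e⁻, Z=39, Sr²⁺: 36 e⁻, Z=38, Rb⁺: 36 e⁻, Z=37, Cs⁺: 54 e⁻, Z=55. Ti⁴⁺ < Zr⁴⁺ (same group, period 4 vs 5); Zr⁴⁺ < Y³⁺ (both 36 e⁻, Z=40>39); Y³⁺ < Sr²⁺ (isoelectronic, higher Z=39 is smaller); Sr²⁺ < Rb⁺ (both 36 e⁻, Z=38>37); Rb⁺ < Cs⁺ (same group, period 5 vs 6).

Cs⁺ > Rb⁺ > Sr²⁺ > Y³⁺ > Zr⁴⁺ > Ti⁴⁺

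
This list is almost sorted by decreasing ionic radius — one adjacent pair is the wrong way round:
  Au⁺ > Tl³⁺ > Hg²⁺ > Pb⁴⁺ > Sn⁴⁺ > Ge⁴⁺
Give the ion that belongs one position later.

Check each adjacent pair. Tl³⁺ and Hg²⁺ are reversed: they are isoelectronic (78 e⁻) and Tl has more protons than Hg (81 vs 80), making Tl³⁺ smaller. No other neighbouring pair contradicts the periodic trends, so Tl³⁺ is the ion listed too early.

Tl³⁺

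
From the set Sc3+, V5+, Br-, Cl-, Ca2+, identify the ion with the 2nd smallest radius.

First list Z and electron count for each: V5+: 18 e⁻, Z=23, Sc3+: 18 e⁻, Z=21, Ca2+: 18 e⁻, Z=20, Cl-: 18 e⁻, Z=17, Br-: 36 e⁻, Z=35. V5+ < Sc3+ (isoelectronic, higher Z=23 is smaller); Sc3+ < Ca2+ (both 18 e⁻, Z=21>20); Ca2+ < Cl- (both 18 e⁻, Z=20>17); Cl- < Br- (same group, period 3 vs 4).
So the order is V5+ < Sc3+ < Ca2+ < Cl- < Br-; the 2nd-smallest ion is Sc3+.

Sc3+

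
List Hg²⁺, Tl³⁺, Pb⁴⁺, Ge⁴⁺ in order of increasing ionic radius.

Ge⁴⁺ < Pb⁴⁺ < Tl³⁺ < Hg²⁺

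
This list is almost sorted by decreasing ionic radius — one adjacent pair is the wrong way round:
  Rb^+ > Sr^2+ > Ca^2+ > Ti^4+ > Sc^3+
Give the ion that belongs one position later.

Ti^4+

Scanning neighbour by neighbour, only Ti^4+/Sc^3+ violates a trend: Ti^4+ and Sc^3+ share 18 electrons; the higher nuclear charge on Ti (Z=22) contracts it more, so Ti^4+ < Sc^3+. That makes Ti^4+ the one sitting a position early relative to where it belongs.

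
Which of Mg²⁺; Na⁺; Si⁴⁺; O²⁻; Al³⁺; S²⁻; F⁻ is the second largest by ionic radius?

First list Z and electron count for each: Si⁴⁺ (Z=14, 10 e⁻), Al³⁺ (Z=13, 10 e⁻), Mg²⁺ (Z=12, 10 e⁻), Na⁺ (Z=11, 10 e⁻), F⁻ (Z=9, 10 e⁻), O²⁻ (Z=8, 10 e⁻), S²⁻ (Z=16, 18 e⁻). Si⁴⁺ < Al³⁺ (both 10 e⁻, Z=14>13); Al³⁺ < Mg²⁺ (both 10 e⁻, Z=13>12); Mg²⁺ < Na⁺ (both 10 e⁻, Z=12>11); Na⁺ < F⁻ (both 10 e⁻, Z=11>9); F⁻ < O²⁻ (isoelectronic, higher Z=9 is smaller); O²⁻ < S²⁻ (same group, period 2 vs 3).
Ordering: Si⁴⁺ < Al³⁺ < Mg²⁺ < Na⁺ < F⁻ < O²⁻ < S²⁻. The second largest is O²⁻.

O²⁻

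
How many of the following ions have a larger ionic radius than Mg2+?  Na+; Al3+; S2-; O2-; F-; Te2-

5

First list Z and electron count for each: Al3+ (Z=13, 10 e⁻), Mg2+ (Z=12, 10 e⁻), Na+ (Z=11, 10 e⁻), F- (Z=9, 10 e⁻), O2- (Z=8, 10 e⁻), S2- (Z=16, 18 e⁻), Te2- (Z=52, 54 e⁻). Al3+ < Mg2+ (isoelectronic, higher Z=13 is smaller); Mg2+ < Na+ (both 10 e⁻, Z=12>11); Na+ < F- (isoelectronic, higher Z=11 is smaller); F- < O2- (both 10 e⁻, Z=9>8); O2- < S2- (same group, 1 shell fewer); S2- < Te2- (same group, 2 shells fewer).
Overall: Al3+ < Mg2+ < Na+ < F- < O2- < S2- < Te2-. Mg2+ has 1 below it and 5 above. Count: 5.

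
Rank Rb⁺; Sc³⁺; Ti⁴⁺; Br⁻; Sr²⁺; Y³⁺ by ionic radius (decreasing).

Br⁻ > Rb⁺ > Sr²⁺ > Y³⁺ > Sc³⁺ > Ti⁴⁺

Tabulating Z and e⁻: Ti⁴⁺ has 18 e⁻ (Z=22), Sc³⁺ has 18 e⁻ (Z=21), Y³⁺ has 36 e⁻ (Z=39), Sr²⁺ has 36 e⁻ (Z=38), Rb⁺ has 36 e⁻ (Z=37), Br⁻ has 36 e⁻ (Z=35). Ti⁴⁺ < Sc³⁺ (both 18 e⁻, Z=22>21); Sc³⁺ < Y³⁺ (same group, period 4 vs 5); Y³⁺ < Sr²⁺ (isoelectronic, higher Z=39 is smaller); Sr²⁺ < Rb⁺ (both 36 e⁻, Z=38>37); Rb⁺ < Br⁻ (isoelectronic, higher Z=37 is smaller).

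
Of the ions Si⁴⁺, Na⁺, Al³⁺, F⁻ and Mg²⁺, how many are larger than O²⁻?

0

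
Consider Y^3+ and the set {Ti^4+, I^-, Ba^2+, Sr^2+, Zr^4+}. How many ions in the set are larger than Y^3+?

Ti^4+ has 18 e⁻ (Z=22), Zr^4+ has 36 e⁻ (Z=40), Y^3+ has 36 e⁻ (Z=39), Sr^2+ has 36 e⁻ (Z=38), Ba^2+ has 54 e⁻ (Z=56), I^- has 54 e⁻ (Z=53). Ti^4+ < Zr^4+ (same group, 1 shell fewer); Zr^4+ < Y^3+ (both 36 e⁻, Z=40>39); Y^3+ < Sr^2+ (both 36 e⁻, Z=39>38); Sr^2+ < Ba^2+ (same group, period 5 vs 6); Ba^2+ < I^- (both 54 e⁻, Z=56>53).
Placing each against Y^3+: smaller — Ti^4+, Zr^4+; larger — Sr^2+, Ba^2+, I^-. So 3 are larger.

3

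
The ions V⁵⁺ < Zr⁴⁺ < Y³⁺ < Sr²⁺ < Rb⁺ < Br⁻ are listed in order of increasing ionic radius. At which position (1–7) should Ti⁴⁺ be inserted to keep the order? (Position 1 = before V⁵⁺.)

2

Electron counts and nuclear charges: V⁵⁺: 18 e⁻, Z=23, Ti⁴⁺: 18 e⁻, Z=22, Zr⁴⁺: 36 e⁻, Z=40, Y³⁺: 36 e⁻, Z=39, Sr²⁺: 36 e⁻, Z=38, Rb⁺: 36 e⁻, Z=37, Br⁻: 36 e⁻, Z=35. V⁵⁺ < Ti⁴⁺ (both 18 e⁻, Z=23>22); Ti⁴⁺ < Zr⁴⁺ (same group, 1 shell fewer); Zr⁴⁺ < Y³⁺ (both 36 e⁻, Z=40>39); Y³⁺ < Sr²⁺ (both 36 e⁻, Z=39>38); Sr²⁺ < Rb⁺ (isoelectronic, higher Z=38 is smaller); Rb⁺ < Br⁻ (isoelectronic, higher Z=37 is smaller).
The complete sequence is V⁵⁺ < Ti⁴⁺ < Zr⁴⁺ < Y³⁺ < Sr²⁺ < Rb⁺ < Br⁻. Ti⁴⁺ sits at position 2.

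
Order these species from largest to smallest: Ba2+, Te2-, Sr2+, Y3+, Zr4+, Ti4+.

Te2- > Ba2+ > Sr2+ > Y3+ > Zr4+ > Ti4+

First list Z and electron count for each: Ti4+: 18 e⁻, Z=22, Zr4+: 36 e⁻, Z=40, Y3+: 36 e⁻, Z=39, Sr2+: 36 e⁻, Z=38, Ba2+: 54 e⁻, Z=56, Te2-: 54 e⁻, Z=52. Ti4+ < Zr4+ (same group, period 4 vs 5); Zr4+ < Y3+ (both 36 e⁻, Z=40>39); Y3+ < Sr2+ (both 36 e⁻, Z=39>38); Sr2+ < Ba2+ (same group, period 5 vs 6); Ba2+ < Te2- (isoelectronic, higher Z=56 is smaller).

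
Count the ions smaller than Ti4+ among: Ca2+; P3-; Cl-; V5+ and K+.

These species are isoelectronic with 18 electrons. The only difference is the number of protons: V5+ (Z=23), Ti4+ (Z=22), Ca2+ (Z=20), K+ (Z=19), Cl- (Z=17), P3- (Z=15). The strongest nuclear pull (V5+) gives the smallest ion.
Overall: V5+ < Ti4+ < Ca2+ < K+ < Cl- < P3-. Ti4+ has 1 below it and 4 above. That's 1.

1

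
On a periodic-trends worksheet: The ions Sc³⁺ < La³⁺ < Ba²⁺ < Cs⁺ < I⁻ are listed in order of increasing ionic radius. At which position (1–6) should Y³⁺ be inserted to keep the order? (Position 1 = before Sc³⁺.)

2

Sc³⁺ (Z=21, 18 e⁻), Y³⁺ (Z=39, 36 e⁻), La³⁺ (Z=57, 54 e⁻), Ba²⁺ (Z=56, 54 e⁻), Cs⁺ (Z=55, 54 e⁻), I⁻ (Z=53, 54 e⁻). Sc³⁺ < Y³⁺ (same group, 1 shell fewer); Y³⁺ < La³⁺ (same group, period 5 vs 6); La³⁺ < Ba²⁺ (isoelectronic, higher Z=57 is smaller); Ba²⁺ < Cs⁺ (isoelectronic, higher Z=56 is smaller); Cs⁺ < I⁻ (isoelectronic, higher Z=55 is smaller).
Putting Y³⁺ in gives Sc³⁺ < Y³⁺ < La³⁺ < Ba²⁺ < Cs⁺ < I⁻; it lands at slot 2.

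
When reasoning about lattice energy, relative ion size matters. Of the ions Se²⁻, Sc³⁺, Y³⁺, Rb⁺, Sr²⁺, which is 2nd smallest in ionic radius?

Y³⁺

Sc³⁺ (Z=21, 18 e⁻), Y³⁺ (Z=39, 36 e⁻), Sr²⁺ (Z=38, 36 e⁻), Rb⁺ (Z=37, 36 e⁻), Se²⁻ (Z=34, 36 e⁻). Sc³⁺ < Y³⁺ (same group, 1 shell fewer); Y³⁺ < Sr²⁺ (both 36 e⁻, Z=39>38); Sr²⁺ < Rb⁺ (both 36 e⁻, Z=38>37); Rb⁺ < Se²⁻ (isoelectronic, higher Z=37 is smaller).
That gives Sc³⁺ < Y³⁺ < Sr²⁺ < Rb⁺ < Se²⁻. From the smallest end, number 2 is Y³⁺.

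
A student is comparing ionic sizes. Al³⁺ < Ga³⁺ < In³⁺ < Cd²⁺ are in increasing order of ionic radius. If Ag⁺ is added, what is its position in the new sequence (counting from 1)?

5

Work out protons and electrons: Al³⁺: 10 e⁻, Z=13, Ga³⁺: 28 e⁻, Z=31, In³⁺: 46 e⁻, Z=49, Cd²⁺: 46 e⁻, Z=48, Ag⁺: 46 e⁻, Z=47. Al³⁺ < Ga³⁺ (same group, 1 shell fewer); Ga³⁺ < In³⁺ (same group, 1 shell fewer); In³⁺ < Cd²⁺ (both 46 e⁻, Z=49>48); Cd²⁺ < Ag⁺ (both 46 e⁻, Z=48>47).
With Ag⁺ included the full order is Al³⁺ < Ga³⁺ < In³⁺ < Cd²⁺ < Ag⁺, so it takes position 5.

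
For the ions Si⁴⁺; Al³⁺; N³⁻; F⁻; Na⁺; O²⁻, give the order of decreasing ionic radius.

These species are isoelectronic with 10 electrons. The only difference is the number of protons: Si⁴⁺ (Z=14), Al³⁺ (Z=13), Na⁺ (Z=11), F⁻ (Z=9), O²⁻ (Z=8), N³⁻ (Z=7). The strongest nuclear pull (Si⁴⁺) gives the smallest ion.

N³⁻ > O²⁻ > F⁻ > Na⁺ > Al³⁺ > Si⁴⁺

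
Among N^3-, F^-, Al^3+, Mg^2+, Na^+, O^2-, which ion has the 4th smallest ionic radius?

F^-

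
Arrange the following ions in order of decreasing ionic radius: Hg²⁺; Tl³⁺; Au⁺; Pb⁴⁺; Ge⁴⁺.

Au⁺ > Hg²⁺ > Tl³⁺ > Pb⁴⁺ > Ge⁴⁺

Tabulating Z and e⁻: Ge⁴⁺ (Z=32, 28 e⁻), Pb⁴⁺ (Z=82, 78 e⁻), Tl³⁺ (Z=81, 78 e⁻), Hg²⁺ (Z=80, 78 e⁻), Au⁺ (Z=79, 78 e⁻). Ge⁴⁺ < Pb⁴⁺ (same group, period 4 vs 6); Pb⁴⁺ < Tl³⁺ (isoelectronic, higher Z=82 is smaller); Tl³⁺ < Hg²⁺ (both 78 e⁻, Z=81>80); Hg²⁺ < Au⁺ (both 78 e⁻, Z=80>79).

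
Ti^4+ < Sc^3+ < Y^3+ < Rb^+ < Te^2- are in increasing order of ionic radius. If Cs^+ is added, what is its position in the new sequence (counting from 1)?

5

Tabulating Z and e⁻: Ti^4+ has 18 e⁻ (Z=22), Sc^3+ has 18 e⁻ (Z=21), Y^3+ has 36 e⁻ (Z=39), Rb^+ has 36 e⁻ (Z=37), Cs^+ has 54 e⁻ (Z=55), Te^2- has 54 e⁻ (Z=52). Ti^4+ < Sc^3+ (isoelectronic, higher Z=22 is smaller); Sc^3+ < Y^3+ (same group, 1 shell fewer); Y^3+ < Rb^+ (isoelectronic, higher Z=39 is smaller); Rb^+ < Cs^+ (same group, 1 shell fewer); Cs^+ < Te^2- (isoelectronic, higher Z=55 is smaller).
Merged order: Ti^4+ < Sc^3+ < Y^3+ < Rb^+ < Cs^+ < Te^2- — Cs^+ is number 5.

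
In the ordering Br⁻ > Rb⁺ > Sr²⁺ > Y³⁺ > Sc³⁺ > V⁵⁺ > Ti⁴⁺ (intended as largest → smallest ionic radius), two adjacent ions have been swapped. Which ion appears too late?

Ti⁴⁺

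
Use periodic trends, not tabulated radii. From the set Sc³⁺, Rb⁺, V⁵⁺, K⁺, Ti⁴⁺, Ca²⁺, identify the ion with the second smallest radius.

V⁵⁺: 18 e⁻, Z=23, Ti⁴⁺: 18 e⁻, Z=22, Sc³⁺: 18 e⁻, Z=21, Ca²⁺: 18 e⁻, Z=20, K⁺: 18 e⁻, Z=19, Rb⁺: 36 e⁻, Z=37. V⁵⁺ < Ti⁴⁺ (both 18 e⁻, Z=23>22); Ti⁴⁺ < Sc³⁺ (isoelectronic, higher Z=22 is smaller); Sc³⁺ < Ca²⁺ (isoelectronic, higher Z=21 is smaller); Ca²⁺ < K⁺ (isoelectronic, higher Z=20 is smaller); K⁺ < Rb⁺ (same group, period 4 vs 5).
Full ascending order: V⁵⁺ < Ti⁴⁺ < Sc³⁺ < Ca²⁺ < K⁺ < Rb⁺. Counting from the smallest, position 2 is Ti⁴⁺.

Ti⁴⁺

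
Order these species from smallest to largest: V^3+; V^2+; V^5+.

V^5+ < V^3+ < V^2+

Same element, different charge: the more highly charged cation has fewer electrons and a greater effective nuclear charge per electron, making V^5+ the smallest.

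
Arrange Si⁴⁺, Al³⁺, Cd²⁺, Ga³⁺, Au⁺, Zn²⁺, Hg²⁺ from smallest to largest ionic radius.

Si⁴⁺ < Al³⁺ < Ga³⁺ < Zn²⁺ < Cd²⁺ < Hg²⁺ < Au⁺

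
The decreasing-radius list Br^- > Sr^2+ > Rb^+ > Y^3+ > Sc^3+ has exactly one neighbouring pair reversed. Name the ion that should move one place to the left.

The pair Sr^2+, Rb^+ is the wrong way round — they are isoelectronic (36 e⁻) and Sr has more protons than Rb (38 vs 37), making Sr^2+ smaller. All other adjacent pairs agree with periodic trends, so Rb^+ is the misplaced ion.

Rb^+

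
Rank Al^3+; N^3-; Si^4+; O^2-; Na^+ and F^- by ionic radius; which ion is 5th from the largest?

Al^3+

Each ion has 10 electrons. The ranking follows nuclear charge in reverse — greater Z gives a smaller radius. Si^4+ (Z=14), Al^3+ (Z=13), Na^+ (Z=11), F^- (Z=9), O^2- (Z=8), N^3- (Z=7).
That gives Si^4+ < Al^3+ < Na^+ < F^- < O^2- < N^3-. From the largest end, number 5 is Al^3+.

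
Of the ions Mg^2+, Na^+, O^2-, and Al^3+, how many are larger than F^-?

1

Isoelectronic series (10 e⁻ each). Size is set by nuclear charge: more protons means a smaller ion. Al^3+ (Z=13), Mg^2+ (Z=12), Na^+ (Z=11), F^- (Z=9), O^2- (Z=8).
Placing each against F^-: smaller — Al^3+, Mg^2+, Na^+; larger — O^2-. So 1 is larger.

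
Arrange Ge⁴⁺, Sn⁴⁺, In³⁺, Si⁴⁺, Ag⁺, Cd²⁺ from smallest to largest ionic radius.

Si⁴⁺ < Ge⁴⁺ < Sn⁴⁺ < In³⁺ < Cd²⁺ < Ag⁺

Electron counts and nuclear charges: Si⁴⁺ (Z=14, 10 e⁻), Ge⁴⁺ (Z=32, 28 e⁻), Sn⁴⁺ (Z=50, 46 e⁻), In³⁺ (Z=49, 46 e⁻), Cd²⁺ (Z=48, 46 e⁻), Ag⁺ (Z=47, 46 e⁻). Si⁴⁺ < Ge⁴⁺ (same group, period 3 vs 4); Ge⁴⁺ < Sn⁴⁺ (same group, period 4 vs 5); Sn⁴⁺ < In³⁺ (both 46 e⁻, Z=50>49); In³⁺ < Cd²⁺ (isoelectronic, higher Z=49 is smaller); Cd²⁺ < Ag⁺ (both 46 e⁻, Z=48>47).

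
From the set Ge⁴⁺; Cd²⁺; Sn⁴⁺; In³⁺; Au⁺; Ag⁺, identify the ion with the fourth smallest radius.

Cd²⁺

Ge⁴⁺: 28 e⁻, Z=32, Sn⁴⁺: 46 e⁻, Z=50, In³⁺: 46 e⁻, Z=49, Cd²⁺: 46 e⁻, Z=48, Ag⁺: 46 e⁻, Z=47, Au⁺: 78 e⁻, Z=79. Ge⁴⁺ < Sn⁴⁺ (same group, period 4 vs 5); Sn⁴⁺ < In³⁺ (both 46 e⁻, Z=50>49); In³⁺ < Cd²⁺ (isoelectronic, higher Z=49 is smaller); Cd²⁺ < Ag⁺ (both 46 e⁻, Z=48>47); Ag⁺ < Au⁺ (same group, period 5 vs 6).
That gives Ge⁴⁺ < Sn⁴⁺ < In³⁺ < Cd²⁺ < Ag⁺ < Au⁺. From the smallest end, number 4 is Cd²⁺.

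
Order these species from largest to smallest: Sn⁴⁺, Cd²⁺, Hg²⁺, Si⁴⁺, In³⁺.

Tabulating Z and e⁻: Si⁴⁺ has 10 e⁻ (Z=14), Sn⁴⁺ has 46 e⁻ (Z=50), In³⁺ has 46 e⁻ (Z=49), Cd²⁺ has 46 e⁻ (Z=48), Hg²⁺ has 78 e⁻ (Z=80). Si⁴⁺ < Sn⁴⁺ (same group, 2 shells fewer); Sn⁴⁺ < In³⁺ (isoelectronic, higher Z=50 is smaller); In³⁺ < Cd²⁺ (both 46 e⁻, Z=49>48); Cd²⁺ < Hg²⁺ (same group, 1 shell fewer).

Hg²⁺ > Cd²⁺ > In³⁺ > Sn⁴⁺ > Si⁴⁺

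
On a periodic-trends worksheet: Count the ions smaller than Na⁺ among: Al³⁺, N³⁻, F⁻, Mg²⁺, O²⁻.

2

Isoelectronic series (10 e⁻ each). Size is set by nuclear charge: more protons means a smaller ion. Al³⁺ (Z=13), Mg²⁺ (Z=12), Na⁺ (Z=11), F⁻ (Z=9), O²⁻ (Z=8), N³⁻ (Z=7).
Ordering all of them (including Na⁺) by radius gives Al³⁺ < Mg²⁺ < Na⁺ < F⁻ < O²⁻ < N³⁻. Count: 2.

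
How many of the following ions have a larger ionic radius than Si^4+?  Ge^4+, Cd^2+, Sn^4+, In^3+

Tabulating Z and e⁻: Si^4+ (Z=14, 10 e⁻), Ge^4+ (Z=32, 28 e⁻), Sn^4+ (Z=50, 46 e⁻), In^3+ (Z=49, 46 e⁻), Cd^2+ (Z=48, 46 e⁻). Si^4+ < Ge^4+ (same group, period 3 vs 4); Ge^4+ < Sn^4+ (same group, period 4 vs 5); Sn^4+ < In^3+ (isoelectronic, higher Z=50 is smaller); In^3+ < Cd^2+ (isoelectronic, higher Z=49 is smaller).
Relative to Si^4+, the ions that are larger are Ge^4+, Sn^4+, In^3+, Cd^2+. So 4 are larger.

4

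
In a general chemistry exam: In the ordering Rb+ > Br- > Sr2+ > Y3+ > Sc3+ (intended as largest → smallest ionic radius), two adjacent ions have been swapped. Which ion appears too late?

Br-

Check each adjacent pair. Rb+ and Br- are reversed: both have 36 electrons but Z(Rb)=37 > Z(Br)=35, so Rb+ should be the smaller of the two. No other neighbouring pair contradicts the periodic trends, so Br- is the ion listed too late.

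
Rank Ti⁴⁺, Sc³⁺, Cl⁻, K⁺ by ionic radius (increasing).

Ti⁴⁺ < Sc³⁺ < K⁺ < Cl⁻

Isoelectronic series (18 e⁻ each). Size is set by nuclear charge: more protons means a smaller ion. Ti⁴⁺ (Z=22), Sc³⁺ (Z=21), K⁺ (Z=19), Cl⁻ (Z=17).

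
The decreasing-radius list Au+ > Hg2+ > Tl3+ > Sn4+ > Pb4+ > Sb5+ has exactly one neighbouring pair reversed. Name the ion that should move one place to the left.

Pb4+

The pair Sn4+, Pb4+ is the wrong way round — Sn4+ and Pb4+ are in one column with the same charge; the lighter period-5 ion has one fewer shell and is smaller. All other adjacent pairs agree with periodic trends, so Pb4+ is the misplaced ion.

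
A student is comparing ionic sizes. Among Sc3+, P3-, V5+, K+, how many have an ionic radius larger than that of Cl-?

1

Each ion has 18 electrons. The ranking follows nuclear charge in reverse — greater Z gives a smaller radius. V5+ (Z=23), Sc3+ (Z=21), K+ (Z=19), Cl- (Z=17), P3- (Z=15).
Relative to Cl-, the ions that are larger are P3-. That's 1.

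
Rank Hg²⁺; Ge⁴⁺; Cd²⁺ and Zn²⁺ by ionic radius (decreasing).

Hg²⁺ > Cd²⁺ > Zn²⁺ > Ge⁴⁺

Electron counts and nuclear charges: Ge⁴⁺ has 28 e⁻ (Z=32), Zn²⁺ has 28 e⁻ (Z=30), Cd²⁺ has 46 e⁻ (Z=48), Hg²⁺ has 78 e⁻ (Z=80). Ge⁴⁺ < Zn²⁺ (isoelectronic, higher Z=32 is smaller); Zn²⁺ < Cd²⁺ (same group, period 4 vs 5); Cd²⁺ < Hg²⁺ (same group, 1 shell fewer).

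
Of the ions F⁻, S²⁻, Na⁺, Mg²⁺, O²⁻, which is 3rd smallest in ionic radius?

F⁻

Mg²⁺ (Z=12, 10 e⁻), Na⁺ (Z=11, 10 e⁻), F⁻ (Z=9, 10 e⁻), O²⁻ (Z=8, 10 e⁻), S²⁻ (Z=16, 18 e⁻). Mg²⁺ < Na⁺ (both 10 e⁻, Z=12>11); Na⁺ < F⁻ (isoelectronic, higher Z=11 is smaller); F⁻ < O²⁻ (both 10 e⁻, Z=9>8); O²⁻ < S²⁻ (same group, period 2 vs 3).
So the order is Mg²⁺ < Na⁺ < F⁻ < O²⁻ < S²⁻; the 3rd-smallest ion is F⁻.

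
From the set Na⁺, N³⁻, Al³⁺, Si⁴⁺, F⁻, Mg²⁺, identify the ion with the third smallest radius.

Mg²⁺

These species are isoelectronic with 10 electrons. The only difference is the number of protons: Si⁴⁺ (Z=14), Al³⁺ (Z=13), Mg²⁺ (Z=12), Na⁺ (Z=11), F⁻ (Z=9), N³⁻ (Z=7). The strongest nuclear pull (Si⁴⁺) gives the smallest ion.
That gives Si⁴⁺ < Al³⁺ < Mg²⁺ < Na⁺ < F⁻ < N³⁻. From the smallest end, number 3 is Mg²⁺.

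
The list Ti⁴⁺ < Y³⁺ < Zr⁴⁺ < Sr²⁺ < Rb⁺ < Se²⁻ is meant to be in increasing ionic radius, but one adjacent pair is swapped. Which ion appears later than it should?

Check each adjacent pair. Y³⁺ and Zr⁴⁺ are reversed: they are isoelectronic (36 e⁻) and Zr has more protons than Y (40 vs 39), making Zr⁴⁺ smaller. No other neighbouring pair contradicts the periodic trends, so Zr⁴⁺ is the ion listed too late.

Zr⁴⁺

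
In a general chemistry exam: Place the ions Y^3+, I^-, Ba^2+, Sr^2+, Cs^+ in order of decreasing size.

I^- > Cs^+ > Ba^2+ > Sr^2+ > Y^3+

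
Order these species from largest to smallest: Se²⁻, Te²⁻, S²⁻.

Te²⁻ > Se²⁻ > S²⁻

These ions sit in one column with identical charge. Each step down the periodic table adds a principal shell, increasing the radius.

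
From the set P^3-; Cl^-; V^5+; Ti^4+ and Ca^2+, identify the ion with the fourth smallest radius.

Cl^-

All of these have 18 electrons (isoelectronic). With the same electron cloud, the ion with the most protons pulls it in tightest. Nuclear charges: V^5+ (Z=23), Ti^4+ (Z=22), Ca^2+ (Z=20), Cl^- (Z=17), P^3- (Z=15). Highest Z is smallest.
That gives V^5+ < Ti^4+ < Ca^2+ < Cl^- < P^3-. From the smallest end, number 4 is Cl^-.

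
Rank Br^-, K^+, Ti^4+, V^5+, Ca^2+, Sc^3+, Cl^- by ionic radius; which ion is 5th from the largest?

First list Z and electron count for each: V^5+ has 18 e⁻ (Z=23), Ti^4+ has 18 e⁻ (Z=22), Sc^3+ has 18 e⁻ (Z=21), Ca^2+ has 18 e⁻ (Z=20), K^+ has 18 e⁻ (Z=19), Cl^- has 18 e⁻ (Z=17), Br^- has 36 e⁻ (Z=35). V^5+ < Ti^4+ (isoelectronic, higher Z=23 is smaller); Ti^4+ < Sc^3+ (both 18 e⁻, Z=22>21); Sc^3+ < Ca^2+ (both 18 e⁻, Z=21>20); Ca^2+ < K^+ (both 18 e⁻, Z=20>19); K^+ < Cl^- (both 18 e⁻, Z=19>17); Cl^- < Br^- (same group, period 3 vs 4).
Ordering: V^5+ < Ti^4+ < Sc^3+ < Ca^2+ < K^+ < Cl^- < Br^-. The 5th largest is Sc^3+.

Sc^3+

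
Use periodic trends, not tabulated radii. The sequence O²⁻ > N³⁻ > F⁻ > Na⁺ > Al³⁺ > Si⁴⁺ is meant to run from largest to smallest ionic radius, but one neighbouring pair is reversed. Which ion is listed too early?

O²⁻

Compare adjacent ions: both have 10 electrons but Z(O)=8 > Z(N)=7, so O²⁻ should be the smaller of the two — yet in this decreasing list O²⁻ sits before N³⁻. Nothing else is reversed, so O²⁻ should move one place to the right.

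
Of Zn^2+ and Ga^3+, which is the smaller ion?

All of these have 28 electrons (isoelectronic). With the same electron cloud, the ion with the most protons pulls it in tightest. Nuclear charges: Ga^3+ (Z=31), Zn^2+ (Z=30). Highest Z is smallest.

Ga^3+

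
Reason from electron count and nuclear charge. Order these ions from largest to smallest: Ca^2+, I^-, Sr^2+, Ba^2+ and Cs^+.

Electron counts and nuclear charges: Ca^2+ has 18 e⁻ (Z=20), Sr^2+ has 36 e⁻ (Z=38), Ba^2+ has 54 e⁻ (Z=56), Cs^+ has 54 e⁻ (Z=55), I^- has 54 e⁻ (Z=53). Ca^2+ < Sr^2+ (same group, period 4 vs 5); Sr^2+ < Ba^2+ (same group, period 5 vs 6); Ba^2+ < Cs^+ (both 54 e⁻, Z=56>55); Cs^+ < I^- (isoelectronic, higher Z=55 is smaller).

I^- > Cs^+ > Ba^2+ > Sr^2+ > Ca^2+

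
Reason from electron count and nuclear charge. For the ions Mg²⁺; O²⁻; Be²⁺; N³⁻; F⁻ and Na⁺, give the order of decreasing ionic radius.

First list Z and electron count for each: Be²⁺ has 2 e⁻ (Z=4), Mg²⁺ has 10 e⁻ (Z=12), Na⁺ has 10 e⁻ (Z=11), F⁻ has 10 e⁻ (Z=9), O²⁻ has 10 e⁻ (Z=8), N³⁻ has 10 e⁻ (Z=7). Be²⁺ < Mg²⁺ (same group, period 2 vs 3); Mg²⁺ < Na⁺ (both 10 e⁻, Z=12>11); Na⁺ < F⁻ (both 10 e⁻, Z=11>9); F⁻ < O²⁻ (both 10 e⁻, Z=9>8); O²⁻ < N³⁻ (isoelectronic, higher Z=8 is smaller).

N³⁻ > O²⁻ > F⁻ > Na⁺ > Mg²⁺ > Be²⁺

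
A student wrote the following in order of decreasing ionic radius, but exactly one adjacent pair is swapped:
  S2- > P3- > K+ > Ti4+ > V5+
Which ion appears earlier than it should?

S2-

The pair S2-, P3- is the wrong way round — S2- and P3- share 18 electrons; the higher nuclear charge on S (Z=16) contracts it more, so S2- < P3-. All other adjacent pairs agree with periodic trends, so S2- is the misplaced ion.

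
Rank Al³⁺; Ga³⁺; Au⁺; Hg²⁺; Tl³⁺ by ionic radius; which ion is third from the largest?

Tl³⁺

Work out protons and electrons: Al³⁺: 10 e⁻, Z=13, Ga³⁺: 28 e⁻, Z=31, Tl³⁺: 78 e⁻, Z=81, Hg²⁺: 78 e⁻, Z=80, Au⁺: 78 e⁻, Z=79. Al³⁺ < Ga³⁺ (same group, period 3 vs 4); Ga³⁺ < Tl³⁺ (same group, period 4 vs 6); Tl³⁺ < Hg²⁺ (both 78 e⁻, Z=81>80); Hg²⁺ < Au⁺ (isoelectronic, higher Z=80 is smaller).
Full ascending order: Al³⁺ < Ga³⁺ < Tl³⁺ < Hg²⁺ < Au⁺. Counting from the largest, position 3 is Tl³⁺.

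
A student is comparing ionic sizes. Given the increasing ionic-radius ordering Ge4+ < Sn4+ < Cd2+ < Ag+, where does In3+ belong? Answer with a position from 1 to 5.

3

Work out protons and electrons: Ge4+ has 28 e⁻ (Z=32), Sn4+ has 46 e⁻ (Z=50), In3+ has 46 e⁻ (Z=49), Cd2+ has 46 e⁻ (Z=48), Ag+ has 46 e⁻ (Z=47). Ge4+ < Sn4+ (same group, 1 shell fewer); Sn4+ < In3+ (isoelectronic, higher Z=50 is smaller); In3+ < Cd2+ (both 46 e⁻, Z=49>48); Cd2+ < Ag+ (both 46 e⁻, Z=48>47).
With In3+ included the full order is Ge4+ < Sn4+ < In3+ < Cd2+ < Ag+, so it takes position 3.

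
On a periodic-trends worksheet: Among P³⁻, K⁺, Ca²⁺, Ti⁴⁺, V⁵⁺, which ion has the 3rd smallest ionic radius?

Ca²⁺

All of these have 18 electrons (isoelectronic). With the same electron cloud, the ion with the most protons pulls it in tightest. Nuclear charges: V⁵⁺ (Z=23), Ti⁴⁺ (Z=22), Ca²⁺ (Z=20), K⁺ (Z=19), P³⁻ (Z=15). Highest Z is smallest.
So the order is V⁵⁺ < Ti⁴⁺ < Ca²⁺ < K⁺ < P³⁻; the 3rd-smallest ion is Ca²⁺.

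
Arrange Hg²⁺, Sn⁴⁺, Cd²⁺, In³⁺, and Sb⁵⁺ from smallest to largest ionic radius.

First list Z and electron count for each: Sb⁵⁺ (Z=51, 46 e⁻), Sn⁴⁺ (Z=50, 46 e⁻), In³⁺ (Z=49, 46 e⁻), Cd²⁺ (Z=48, 46 e⁻), Hg²⁺ (Z=80, 78 e⁻). Sb⁵⁺ < Sn⁴⁺ (isoelectronic, higher Z=51 is smaller); Sn⁴⁺ < In³⁺ (isoelectronic, higher Z=50 is smaller); In³⁺ < Cd²⁺ (both 46 e⁻, Z=49>48); Cd²⁺ < Hg²⁺ (same group, 1 shell fewer).

Sb⁵⁺ < Sn⁴⁺ < In³⁺ < Cd²⁺ < Hg²⁺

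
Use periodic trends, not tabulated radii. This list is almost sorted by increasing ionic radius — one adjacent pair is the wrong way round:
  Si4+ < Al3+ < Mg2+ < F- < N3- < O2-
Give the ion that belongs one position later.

N3-

Compare adjacent ions: O2- and N3- share 10 electrons; the higher nuclear charge on O (Z=8) contracts it more, so O2- < N3- — yet in this increasing list N3- sits before O2-. Nothing else is reversed, so N3- should move one place to the right.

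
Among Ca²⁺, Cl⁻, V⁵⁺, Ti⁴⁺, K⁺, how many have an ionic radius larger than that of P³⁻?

Isoelectronic series (18 e⁻ each). Size is set by nuclear charge: more protons means a smaller ion. V⁵⁺ (Z=23), Ti⁴⁺ (Z=22), Ca²⁺ (Z=20), K⁺ (Z=19), Cl⁻ (Z=17), P³⁻ (Z=15).
Placing each against P³⁻: smaller — V⁵⁺, Ti⁴⁺, Ca²⁺, K⁺, Cl⁻; larger — none. So 0 are larger.

0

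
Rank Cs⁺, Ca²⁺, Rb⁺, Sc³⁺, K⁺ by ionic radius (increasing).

Work out protons and electrons: Sc³⁺ (Z=21, 18 e⁻), Ca²⁺ (Z=20, 18 e⁻), K⁺ (Z=19, 18 e⁻), Rb⁺ (Z=37, 36 e⁻), Cs⁺ (Z=55, 54 e⁻). Sc³⁺ < Ca²⁺ (isoelectronic, higher Z=21 is smaller); Ca²⁺ < K⁺ (both 18 e⁻, Z=20>19); K⁺ < Rb⁺ (same group, period 4 vs 5); Rb⁺ < Cs⁺ (same group, 1 shell fewer).

Sc³⁺ < Ca²⁺ < K⁺ < Rb⁺ < Cs⁺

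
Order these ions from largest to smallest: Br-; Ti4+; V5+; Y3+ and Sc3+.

Br- > Y3+ > Sc3+ > Ti4+ > V5+

Tabulating Z and e⁻: V5+ has 18 e⁻ (Z=23), Ti4+ has 18 e⁻ (Z=22), Sc3+ has 18 e⁻ (Z=21), Y3+ has 36 e⁻ (Z=39), Br- has 36 e⁻ (Z=35). V5+ < Ti4+ (isoelectronic, higher Z=23 is smaller); Ti4+ < Sc3+ (both 18 e⁻, Z=22>21); Sc3+ < Y3+ (same group, 1 shell fewer); Y3+ < Br- (both 36 e⁻, Z=39>35).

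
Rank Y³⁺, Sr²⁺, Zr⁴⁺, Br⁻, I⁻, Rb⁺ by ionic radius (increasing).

Work out protons and electrons: Zr⁴⁺ (Z=40, 36 e⁻), Y³⁺ (Z=39, 36 e⁻), Sr²⁺ (Z=38, 36 e⁻), Rb⁺ (Z=37, 36 e⁻), Br⁻ (Z=35, 36 e⁻), I⁻ (Z=53, 54 e⁻). Zr⁴⁺ < Y³⁺ (isoelectronic, higher Z=40 is smaller); Y³⁺ < Sr²⁺ (isoelectronic, higher Z=39 is smaller); Sr²⁺ < Rb⁺ (isoelectronic, higher Z=38 is smaller); Rb⁺ < Br⁻ (isoelectronic, higher Z=37 is smaller); Br⁻ < I⁻ (same group, period 4 vs 5).

Zr⁴⁺ < Y³⁺ < Sr²⁺ < Rb⁺ < Br⁻ < I⁻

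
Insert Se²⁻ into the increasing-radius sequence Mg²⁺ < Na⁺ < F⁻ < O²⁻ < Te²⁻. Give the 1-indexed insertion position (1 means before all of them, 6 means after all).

5

First list Z and electron count for each: Mg²⁺ (Z=12, 10 e⁻), Na⁺ (Z=11, 10 e⁻), F⁻ (Z=9, 10 e⁻), O²⁻ (Z=8, 10 e⁻), Se²⁻ (Z=34, 36 e⁻), Te²⁻ (Z=52, 54 e⁻). Mg²⁺ < Na⁺ (both 10 e⁻, Z=12>11); Na⁺ < F⁻ (both 10 e⁻, Z=11>9); F⁻ < O²⁻ (both 10 e⁻, Z=9>8); O²⁻ < Se²⁻ (same group, period 2 vs 4); Se²⁻ < Te²⁻ (same group, period 4 vs 5).
Merged order: Mg²⁺ < Na⁺ < F⁻ < O²⁻ < Se²⁻ < Te²⁻ — Se²⁻ is number 5.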